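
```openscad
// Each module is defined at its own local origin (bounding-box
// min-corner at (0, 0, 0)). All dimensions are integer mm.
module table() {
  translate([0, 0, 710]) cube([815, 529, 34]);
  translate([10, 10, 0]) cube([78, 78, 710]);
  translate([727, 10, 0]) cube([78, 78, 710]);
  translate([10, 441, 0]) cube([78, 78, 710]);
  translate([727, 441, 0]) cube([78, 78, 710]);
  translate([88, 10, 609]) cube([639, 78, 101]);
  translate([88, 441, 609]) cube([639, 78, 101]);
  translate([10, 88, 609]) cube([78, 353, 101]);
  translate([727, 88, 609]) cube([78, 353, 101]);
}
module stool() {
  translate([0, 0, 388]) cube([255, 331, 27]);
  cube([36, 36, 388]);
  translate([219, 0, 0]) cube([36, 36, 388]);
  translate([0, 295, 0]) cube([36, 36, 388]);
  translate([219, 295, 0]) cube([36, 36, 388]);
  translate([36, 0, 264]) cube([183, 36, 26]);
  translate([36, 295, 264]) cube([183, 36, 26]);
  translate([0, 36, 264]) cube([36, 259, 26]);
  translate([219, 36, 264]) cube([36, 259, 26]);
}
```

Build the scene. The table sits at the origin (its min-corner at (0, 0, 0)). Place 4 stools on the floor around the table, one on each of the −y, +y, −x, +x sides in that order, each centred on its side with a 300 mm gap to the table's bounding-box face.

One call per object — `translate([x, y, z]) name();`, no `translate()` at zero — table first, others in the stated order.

table();
translate([280, -631, 0]) stool();
translate([280, 829, 0]) stool();
translate([-555, 99, 0]) stool();
translate([1115, 99, 0]) stool();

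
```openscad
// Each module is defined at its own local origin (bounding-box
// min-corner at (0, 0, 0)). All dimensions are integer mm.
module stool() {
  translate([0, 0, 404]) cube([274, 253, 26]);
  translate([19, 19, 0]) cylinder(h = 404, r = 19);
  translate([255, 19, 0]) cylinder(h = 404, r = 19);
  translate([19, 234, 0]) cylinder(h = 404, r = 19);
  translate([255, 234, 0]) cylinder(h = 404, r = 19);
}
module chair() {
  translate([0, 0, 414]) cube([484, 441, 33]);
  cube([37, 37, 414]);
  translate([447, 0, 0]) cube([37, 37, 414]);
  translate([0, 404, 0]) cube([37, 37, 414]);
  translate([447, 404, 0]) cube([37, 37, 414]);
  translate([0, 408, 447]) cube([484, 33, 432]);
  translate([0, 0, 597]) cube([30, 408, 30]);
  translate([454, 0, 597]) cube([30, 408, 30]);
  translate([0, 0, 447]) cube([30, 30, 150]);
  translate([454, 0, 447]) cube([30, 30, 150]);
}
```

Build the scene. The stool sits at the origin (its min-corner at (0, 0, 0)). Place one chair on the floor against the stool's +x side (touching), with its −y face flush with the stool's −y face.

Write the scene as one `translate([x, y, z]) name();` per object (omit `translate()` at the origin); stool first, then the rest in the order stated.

stool();
translate([274, 0, 0]) chair();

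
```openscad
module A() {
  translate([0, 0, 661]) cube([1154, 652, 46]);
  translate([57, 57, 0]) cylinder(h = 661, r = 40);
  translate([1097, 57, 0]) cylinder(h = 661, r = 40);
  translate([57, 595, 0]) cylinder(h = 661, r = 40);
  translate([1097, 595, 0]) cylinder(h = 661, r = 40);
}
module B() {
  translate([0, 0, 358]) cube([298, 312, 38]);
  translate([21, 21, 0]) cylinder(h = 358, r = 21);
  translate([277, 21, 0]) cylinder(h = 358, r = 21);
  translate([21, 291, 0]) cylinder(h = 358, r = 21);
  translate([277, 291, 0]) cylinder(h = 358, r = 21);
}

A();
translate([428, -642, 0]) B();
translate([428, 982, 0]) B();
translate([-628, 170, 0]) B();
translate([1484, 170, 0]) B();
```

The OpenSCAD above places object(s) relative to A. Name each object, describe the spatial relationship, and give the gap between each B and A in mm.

Each stool's nearest face is 330 mm from the table's bounding box.

A is a table. B is a stool. Four stools sit around the table at the −y, +y, −x, +x sides. The gap between each stool and the table is 330 mm.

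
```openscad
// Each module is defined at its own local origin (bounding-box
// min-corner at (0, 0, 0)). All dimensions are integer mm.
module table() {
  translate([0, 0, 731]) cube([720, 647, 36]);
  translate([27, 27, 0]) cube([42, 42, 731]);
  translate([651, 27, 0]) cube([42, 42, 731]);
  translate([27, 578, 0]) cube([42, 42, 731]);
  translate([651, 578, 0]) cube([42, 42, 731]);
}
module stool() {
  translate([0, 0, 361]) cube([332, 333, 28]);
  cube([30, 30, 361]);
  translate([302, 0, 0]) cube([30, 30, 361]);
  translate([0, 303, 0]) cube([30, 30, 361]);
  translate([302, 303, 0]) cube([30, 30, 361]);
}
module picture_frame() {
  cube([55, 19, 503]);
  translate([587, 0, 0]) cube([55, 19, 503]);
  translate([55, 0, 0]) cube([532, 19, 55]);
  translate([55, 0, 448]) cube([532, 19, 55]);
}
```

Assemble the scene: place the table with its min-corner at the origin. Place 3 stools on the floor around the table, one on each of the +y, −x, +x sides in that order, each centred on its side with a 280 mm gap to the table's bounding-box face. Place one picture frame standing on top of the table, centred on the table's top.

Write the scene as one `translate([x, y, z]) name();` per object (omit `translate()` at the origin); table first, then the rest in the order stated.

table();
translate([194, 927, 0]) stool();
translate([-612, 157, 0]) stool();
translate([1000, 157, 0]) stool();
translate([39, 314, 767]) picture_frame();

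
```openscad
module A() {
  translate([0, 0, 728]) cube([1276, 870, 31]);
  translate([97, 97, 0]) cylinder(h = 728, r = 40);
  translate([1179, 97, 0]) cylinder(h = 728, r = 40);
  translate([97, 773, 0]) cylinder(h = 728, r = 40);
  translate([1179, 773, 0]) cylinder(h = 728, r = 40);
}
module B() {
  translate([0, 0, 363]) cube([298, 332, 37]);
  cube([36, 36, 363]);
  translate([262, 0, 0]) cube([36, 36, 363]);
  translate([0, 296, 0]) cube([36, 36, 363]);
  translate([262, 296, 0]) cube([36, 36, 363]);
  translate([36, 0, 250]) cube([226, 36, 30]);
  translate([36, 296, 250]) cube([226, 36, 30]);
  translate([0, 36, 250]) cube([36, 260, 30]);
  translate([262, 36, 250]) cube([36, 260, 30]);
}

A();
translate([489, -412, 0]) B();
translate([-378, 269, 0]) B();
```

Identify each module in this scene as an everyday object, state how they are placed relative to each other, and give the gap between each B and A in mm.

Each stool's nearest face is 80 mm from the table's bounding box.

A is a table. B is a stool. Two stools sit around the table at the −y, −x sides. The gap between each stool and the table is 80 mm.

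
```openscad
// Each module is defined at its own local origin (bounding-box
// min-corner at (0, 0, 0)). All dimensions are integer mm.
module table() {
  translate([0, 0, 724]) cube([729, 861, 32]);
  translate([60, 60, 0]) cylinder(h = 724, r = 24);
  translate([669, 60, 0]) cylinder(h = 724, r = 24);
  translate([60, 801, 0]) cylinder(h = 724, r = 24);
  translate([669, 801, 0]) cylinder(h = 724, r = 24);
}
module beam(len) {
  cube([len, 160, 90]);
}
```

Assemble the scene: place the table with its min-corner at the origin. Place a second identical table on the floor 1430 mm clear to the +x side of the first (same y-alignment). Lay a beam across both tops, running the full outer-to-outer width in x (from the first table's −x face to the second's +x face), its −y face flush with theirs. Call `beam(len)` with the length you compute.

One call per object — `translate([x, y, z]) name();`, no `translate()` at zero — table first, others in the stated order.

table();
translate([2159, 0, 0]) table();
translate([0, 0, 756]) beam(2888);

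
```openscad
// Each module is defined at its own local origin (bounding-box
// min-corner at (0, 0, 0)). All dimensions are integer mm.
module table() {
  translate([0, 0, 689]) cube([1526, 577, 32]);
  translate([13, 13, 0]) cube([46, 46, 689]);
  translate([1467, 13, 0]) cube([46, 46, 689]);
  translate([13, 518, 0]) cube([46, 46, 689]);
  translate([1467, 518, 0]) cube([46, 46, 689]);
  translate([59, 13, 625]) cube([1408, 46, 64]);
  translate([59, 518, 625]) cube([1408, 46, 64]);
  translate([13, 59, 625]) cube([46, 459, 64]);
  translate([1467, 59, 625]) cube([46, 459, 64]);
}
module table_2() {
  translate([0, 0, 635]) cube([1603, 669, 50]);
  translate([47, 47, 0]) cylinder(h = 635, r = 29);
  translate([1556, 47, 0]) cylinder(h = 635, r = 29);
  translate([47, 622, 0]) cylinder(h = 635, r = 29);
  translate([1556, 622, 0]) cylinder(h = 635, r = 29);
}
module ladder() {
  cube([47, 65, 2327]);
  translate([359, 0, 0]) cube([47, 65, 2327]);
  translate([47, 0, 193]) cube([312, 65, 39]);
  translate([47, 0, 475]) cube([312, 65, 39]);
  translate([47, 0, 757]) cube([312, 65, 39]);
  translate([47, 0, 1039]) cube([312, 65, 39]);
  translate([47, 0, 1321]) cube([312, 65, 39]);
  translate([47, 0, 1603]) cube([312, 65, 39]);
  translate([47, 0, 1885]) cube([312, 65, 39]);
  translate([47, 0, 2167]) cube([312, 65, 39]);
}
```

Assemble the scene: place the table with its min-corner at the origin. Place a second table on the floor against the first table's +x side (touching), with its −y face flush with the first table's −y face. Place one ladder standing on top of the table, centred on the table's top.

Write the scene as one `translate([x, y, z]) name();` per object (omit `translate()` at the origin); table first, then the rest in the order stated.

table();
translate([1526, 0, 0]) table_2();
translate([560, 256, 721]) ladder();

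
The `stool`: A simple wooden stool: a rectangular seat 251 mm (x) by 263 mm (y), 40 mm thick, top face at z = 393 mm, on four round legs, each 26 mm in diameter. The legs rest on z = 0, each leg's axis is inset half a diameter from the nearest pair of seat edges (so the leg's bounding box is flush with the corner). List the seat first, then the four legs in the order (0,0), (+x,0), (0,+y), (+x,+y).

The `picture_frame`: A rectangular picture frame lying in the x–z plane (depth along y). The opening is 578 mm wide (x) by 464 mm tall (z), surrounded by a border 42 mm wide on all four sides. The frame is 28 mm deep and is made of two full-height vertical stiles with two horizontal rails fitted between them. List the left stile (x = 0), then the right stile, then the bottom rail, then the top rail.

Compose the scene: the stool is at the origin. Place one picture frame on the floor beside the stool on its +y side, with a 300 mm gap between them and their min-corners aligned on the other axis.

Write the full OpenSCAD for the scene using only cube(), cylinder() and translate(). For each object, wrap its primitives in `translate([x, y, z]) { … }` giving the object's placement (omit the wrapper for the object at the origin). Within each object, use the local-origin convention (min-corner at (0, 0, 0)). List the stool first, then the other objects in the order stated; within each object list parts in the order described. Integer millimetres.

translate([0, 0, 353]) cube([251, 263, 40]);
translate([13, 13, 0]) cylinder(h = 353, r = 13);
translate([238, 13, 0]) cylinder(h = 353, r = 13);
translate([13, 250, 0]) cylinder(h = 353, r = 13);
translate([238, 250, 0]) cylinder(h = 353, r = 13);
translate([0, 563, 0]) {
  cube([42, 28, 548]);
  translate([620, 0, 0]) cube([42, 28, 548]);
  translate([42, 0, 0]) cube([578, 28, 42]);
  translate([42, 0, 506]) cube([578, 28, 42]);
}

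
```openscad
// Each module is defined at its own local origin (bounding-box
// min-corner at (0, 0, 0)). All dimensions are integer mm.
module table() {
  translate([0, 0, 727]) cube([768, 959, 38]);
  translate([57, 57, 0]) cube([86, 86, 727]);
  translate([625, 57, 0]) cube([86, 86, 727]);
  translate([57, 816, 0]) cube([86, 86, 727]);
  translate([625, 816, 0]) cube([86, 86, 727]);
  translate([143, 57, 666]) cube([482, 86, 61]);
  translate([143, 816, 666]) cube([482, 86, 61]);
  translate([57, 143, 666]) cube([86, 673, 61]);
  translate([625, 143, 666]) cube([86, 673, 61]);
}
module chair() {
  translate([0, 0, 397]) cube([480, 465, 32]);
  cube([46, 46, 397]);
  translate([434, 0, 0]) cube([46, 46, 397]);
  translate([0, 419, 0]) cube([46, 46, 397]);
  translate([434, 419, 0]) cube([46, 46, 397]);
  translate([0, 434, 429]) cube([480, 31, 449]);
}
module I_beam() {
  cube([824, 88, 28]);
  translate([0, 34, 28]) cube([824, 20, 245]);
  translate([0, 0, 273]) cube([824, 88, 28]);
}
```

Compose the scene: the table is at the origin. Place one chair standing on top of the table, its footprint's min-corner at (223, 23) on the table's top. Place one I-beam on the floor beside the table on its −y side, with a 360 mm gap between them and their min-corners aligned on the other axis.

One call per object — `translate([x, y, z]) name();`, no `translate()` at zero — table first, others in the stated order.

table();
translate([223, 23, 765]) chair();
translate([0, -448, 0]) I_beam();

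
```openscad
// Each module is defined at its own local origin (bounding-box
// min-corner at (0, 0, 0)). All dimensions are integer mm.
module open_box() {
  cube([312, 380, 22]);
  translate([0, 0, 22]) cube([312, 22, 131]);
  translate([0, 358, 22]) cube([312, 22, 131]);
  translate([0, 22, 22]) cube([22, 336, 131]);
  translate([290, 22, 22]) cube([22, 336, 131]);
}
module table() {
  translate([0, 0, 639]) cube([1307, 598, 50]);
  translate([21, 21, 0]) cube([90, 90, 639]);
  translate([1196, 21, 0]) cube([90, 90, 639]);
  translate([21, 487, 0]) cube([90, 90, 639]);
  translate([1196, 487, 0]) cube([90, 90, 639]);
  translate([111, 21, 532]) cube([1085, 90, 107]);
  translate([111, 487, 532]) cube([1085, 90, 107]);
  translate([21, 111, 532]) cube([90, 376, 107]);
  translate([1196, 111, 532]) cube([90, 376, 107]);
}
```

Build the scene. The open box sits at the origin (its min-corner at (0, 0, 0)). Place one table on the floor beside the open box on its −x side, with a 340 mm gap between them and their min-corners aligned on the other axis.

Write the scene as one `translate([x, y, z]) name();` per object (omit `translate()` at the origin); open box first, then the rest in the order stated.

open_box();
translate([-1647, 0, 0]) table();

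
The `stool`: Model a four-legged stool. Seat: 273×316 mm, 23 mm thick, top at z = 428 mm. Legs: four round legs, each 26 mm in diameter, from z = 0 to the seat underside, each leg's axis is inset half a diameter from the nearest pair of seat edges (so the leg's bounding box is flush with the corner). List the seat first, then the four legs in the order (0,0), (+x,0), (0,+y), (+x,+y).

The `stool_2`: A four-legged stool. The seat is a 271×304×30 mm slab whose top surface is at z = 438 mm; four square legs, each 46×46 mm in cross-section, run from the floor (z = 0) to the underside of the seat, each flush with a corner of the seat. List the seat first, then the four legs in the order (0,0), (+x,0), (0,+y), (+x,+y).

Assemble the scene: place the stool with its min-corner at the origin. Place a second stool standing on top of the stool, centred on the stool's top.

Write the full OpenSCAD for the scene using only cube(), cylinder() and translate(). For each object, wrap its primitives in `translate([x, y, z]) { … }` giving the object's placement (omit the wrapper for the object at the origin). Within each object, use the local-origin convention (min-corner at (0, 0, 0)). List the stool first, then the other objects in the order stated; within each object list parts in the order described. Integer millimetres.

translate([0, 0, 405]) cube([273, 316, 23]);
translate([13, 13, 0]) cylinder(h = 405, r = 13);
translate([260, 13, 0]) cylinder(h = 405, r = 13);
translate([13, 303, 0]) cylinder(h = 405, r = 13);
translate([260, 303, 0]) cylinder(h = 405, r = 13);
translate([1, 6, 428]) {
  translate([0, 0, 408]) cube([271, 304, 30]);
  cube([46, 46, 408]);
  translate([225, 0, 0]) cube([46, 46, 408]);
  translate([0, 258, 0]) cube([46, 46, 408]);
  translate([225, 258, 0]) cube([46, 46, 408]);
}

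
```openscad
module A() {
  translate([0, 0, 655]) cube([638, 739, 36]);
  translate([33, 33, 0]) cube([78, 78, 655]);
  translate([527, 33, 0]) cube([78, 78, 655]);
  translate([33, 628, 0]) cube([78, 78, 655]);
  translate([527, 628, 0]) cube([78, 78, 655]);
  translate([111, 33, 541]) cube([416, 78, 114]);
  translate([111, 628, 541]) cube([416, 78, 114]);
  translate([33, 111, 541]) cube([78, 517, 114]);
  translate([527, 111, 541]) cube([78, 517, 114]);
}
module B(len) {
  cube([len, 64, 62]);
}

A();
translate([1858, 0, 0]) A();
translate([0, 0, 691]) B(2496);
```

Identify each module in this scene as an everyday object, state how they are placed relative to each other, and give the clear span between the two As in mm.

A is a table. B is a beam. A beam spans the tops of two tables. The clear span between the two tables is 1220 mm.

Second table starts at x = 1858; first ends at x = 638; clear span = 1858 − 638 = 1220 mm.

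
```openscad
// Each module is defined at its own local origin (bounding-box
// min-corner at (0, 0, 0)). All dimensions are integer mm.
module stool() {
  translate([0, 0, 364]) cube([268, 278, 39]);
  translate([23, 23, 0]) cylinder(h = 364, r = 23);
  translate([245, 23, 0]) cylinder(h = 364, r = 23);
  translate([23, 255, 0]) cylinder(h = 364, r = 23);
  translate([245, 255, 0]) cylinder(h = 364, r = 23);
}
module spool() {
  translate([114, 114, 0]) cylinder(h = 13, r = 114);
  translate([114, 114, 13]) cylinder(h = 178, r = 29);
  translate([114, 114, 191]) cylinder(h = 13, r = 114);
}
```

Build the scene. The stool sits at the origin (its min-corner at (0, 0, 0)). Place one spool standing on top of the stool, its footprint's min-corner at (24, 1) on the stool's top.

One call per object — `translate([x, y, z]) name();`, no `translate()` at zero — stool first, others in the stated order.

stool();
translate([24, 1, 403]) spool();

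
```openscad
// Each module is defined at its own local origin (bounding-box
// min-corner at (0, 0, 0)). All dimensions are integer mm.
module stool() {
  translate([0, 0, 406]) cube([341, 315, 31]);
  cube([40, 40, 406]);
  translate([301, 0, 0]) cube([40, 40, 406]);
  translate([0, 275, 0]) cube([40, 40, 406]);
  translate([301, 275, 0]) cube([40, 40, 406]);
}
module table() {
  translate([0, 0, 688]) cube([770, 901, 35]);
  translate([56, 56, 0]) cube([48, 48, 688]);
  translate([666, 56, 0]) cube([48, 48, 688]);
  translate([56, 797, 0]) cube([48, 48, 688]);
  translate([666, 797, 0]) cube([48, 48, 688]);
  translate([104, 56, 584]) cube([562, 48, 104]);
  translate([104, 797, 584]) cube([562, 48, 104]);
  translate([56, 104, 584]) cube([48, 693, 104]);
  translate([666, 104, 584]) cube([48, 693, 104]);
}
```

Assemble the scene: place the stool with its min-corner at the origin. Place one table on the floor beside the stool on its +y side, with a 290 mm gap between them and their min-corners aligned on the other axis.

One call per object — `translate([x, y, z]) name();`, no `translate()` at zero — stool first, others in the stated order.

stool();
translate([0, 605, 0]) table();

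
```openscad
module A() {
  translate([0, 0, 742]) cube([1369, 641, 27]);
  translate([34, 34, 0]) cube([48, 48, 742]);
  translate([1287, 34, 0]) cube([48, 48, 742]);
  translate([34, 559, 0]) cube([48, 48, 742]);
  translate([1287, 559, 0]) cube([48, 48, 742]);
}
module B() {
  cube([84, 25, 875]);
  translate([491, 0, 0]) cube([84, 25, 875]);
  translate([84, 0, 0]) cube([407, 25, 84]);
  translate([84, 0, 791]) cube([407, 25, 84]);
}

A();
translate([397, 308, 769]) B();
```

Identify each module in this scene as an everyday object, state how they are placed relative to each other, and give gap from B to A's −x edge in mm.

A is a table. B is a picture frame. The picture frame is on top of the table, centred. The gap from the picture frame to the table's −x edge is 397 mm.

The picture frame's min-x is at 397; the table's min-x is 0; gap = 397 mm.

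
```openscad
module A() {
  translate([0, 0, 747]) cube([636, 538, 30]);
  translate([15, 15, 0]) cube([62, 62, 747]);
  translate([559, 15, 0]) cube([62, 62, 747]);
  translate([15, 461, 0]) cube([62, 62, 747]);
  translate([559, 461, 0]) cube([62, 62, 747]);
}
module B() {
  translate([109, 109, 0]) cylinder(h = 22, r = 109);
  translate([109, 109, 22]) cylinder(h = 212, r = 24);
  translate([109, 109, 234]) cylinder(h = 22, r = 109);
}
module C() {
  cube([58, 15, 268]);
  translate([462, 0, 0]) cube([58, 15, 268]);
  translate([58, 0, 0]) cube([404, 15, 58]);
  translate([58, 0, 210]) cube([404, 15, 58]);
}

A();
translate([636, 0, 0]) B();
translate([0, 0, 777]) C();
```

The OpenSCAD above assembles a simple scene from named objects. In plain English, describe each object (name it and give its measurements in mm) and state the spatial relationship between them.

A is a table: top 636 mm (x) × 538 mm (y), 30 mm thick, upper face at z = 777 mm, on four 62×62 mm square legs, each inset 15 mm from the nearest pair of top edges, running from z = 0 to the bottom of the top.

B is a spool: two coaxial disc flanges of radius 109 mm and thickness 22 mm, joined by a core cylinder of radius 24 mm and height 212 mm. The lower flange rests on z = 0 and the three cylinders share a vertical axis.

C is a rectangular picture frame lying in the x–z plane (depth along y). The opening is 404 mm wide (x) by 152 mm tall (z), surrounded by a border 58 mm wide on all four sides. The frame is 15 mm deep and is made of two full-height vertical stiles with two horizontal rails fitted between them.

The spool is against the table's +x side, with their −y faces flush. The picture frame is on top of the table.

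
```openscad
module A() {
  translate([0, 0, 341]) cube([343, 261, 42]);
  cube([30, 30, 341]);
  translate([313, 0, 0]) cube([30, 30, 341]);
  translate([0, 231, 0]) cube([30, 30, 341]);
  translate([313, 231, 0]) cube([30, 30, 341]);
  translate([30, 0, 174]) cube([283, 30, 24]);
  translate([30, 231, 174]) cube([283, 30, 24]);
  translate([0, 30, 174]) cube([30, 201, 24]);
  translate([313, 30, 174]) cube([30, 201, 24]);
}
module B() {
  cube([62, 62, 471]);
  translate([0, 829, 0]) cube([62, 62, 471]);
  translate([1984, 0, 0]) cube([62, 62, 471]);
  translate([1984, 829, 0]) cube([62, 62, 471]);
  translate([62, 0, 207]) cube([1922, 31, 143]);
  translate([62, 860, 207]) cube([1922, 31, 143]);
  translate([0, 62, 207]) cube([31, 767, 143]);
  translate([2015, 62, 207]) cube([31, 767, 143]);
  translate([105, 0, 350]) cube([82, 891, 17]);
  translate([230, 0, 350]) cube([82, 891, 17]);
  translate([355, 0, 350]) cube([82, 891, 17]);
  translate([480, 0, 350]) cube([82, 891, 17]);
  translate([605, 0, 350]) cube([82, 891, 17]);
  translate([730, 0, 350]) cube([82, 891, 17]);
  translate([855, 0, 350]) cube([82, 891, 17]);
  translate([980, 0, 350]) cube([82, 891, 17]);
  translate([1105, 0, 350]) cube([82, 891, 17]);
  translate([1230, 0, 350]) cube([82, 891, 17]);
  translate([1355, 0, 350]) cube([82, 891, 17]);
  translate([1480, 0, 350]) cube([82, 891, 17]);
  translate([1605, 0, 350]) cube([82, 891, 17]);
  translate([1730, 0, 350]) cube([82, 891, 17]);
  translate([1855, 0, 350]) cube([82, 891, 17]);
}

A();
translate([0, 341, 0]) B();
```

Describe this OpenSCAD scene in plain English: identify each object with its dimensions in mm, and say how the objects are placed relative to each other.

A is a four-legged stool. The seat is a 343×261×42 mm slab whose top surface is at z = 383 mm; four square legs, each 30×30 mm in cross-section, run from the floor (z = 0) to the underside of the seat, each flush with a corner of the seat. Four stretchers, 30 mm wide and 24 mm tall, connect adjacent legs with their undersides at z = 174 mm, each running between the inner faces of the legs it joins and aligned with the legs' outer faces on the other axis.

B is a bed frame 2046 mm long (x) by 891 mm wide (y). Four 62×62 mm corner posts, 471 mm tall, at the corners of the footprint. Four rails of 31 mm thickness and 143 mm height run between adjacent posts with their undersides at z = 207 mm, their outer faces flush with the outside of the frame (the two x-running rails run between the posts' inner faces; the two y-running rails run between the posts' inner faces). 15 slats, each 82 mm wide (x) and 17 mm thick, lie across the top of the two x-running rails, running the full 891 mm width of the frame in y; the slats are evenly spaced along x between the inner faces of the end posts with equal gaps (rounded down to the nearest mm) at the −x end and between each pair — any rounding remainder accumulates at the +x end.

The bed frame is on the floor beside the stool on its +y side.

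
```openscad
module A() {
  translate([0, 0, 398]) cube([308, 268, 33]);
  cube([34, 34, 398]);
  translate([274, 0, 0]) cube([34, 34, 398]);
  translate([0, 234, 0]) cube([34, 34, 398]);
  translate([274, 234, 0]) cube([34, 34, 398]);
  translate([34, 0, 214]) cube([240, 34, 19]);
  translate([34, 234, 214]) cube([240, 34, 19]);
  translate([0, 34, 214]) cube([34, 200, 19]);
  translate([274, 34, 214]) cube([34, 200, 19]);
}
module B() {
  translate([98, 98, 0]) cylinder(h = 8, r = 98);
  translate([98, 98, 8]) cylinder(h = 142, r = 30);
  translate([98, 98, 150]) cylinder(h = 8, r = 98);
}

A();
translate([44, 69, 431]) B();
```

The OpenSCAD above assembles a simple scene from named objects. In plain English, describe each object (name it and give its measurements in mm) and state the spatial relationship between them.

A is a simple wooden stool: a rectangular seat 308 mm (x) by 268 mm (y), 33 mm thick, top face at z = 431 mm, on four square legs, each 34×34 mm in cross-section. The legs rest on z = 0, each flush with a corner of the seat. Four stretchers, 34 mm wide and 19 mm tall, connect adjacent legs with their undersides at z = 214 mm, each running between the inner faces of the legs it joins and aligned with the legs' outer faces on the other axis.

B is a spool: two coaxial disc flanges of radius 98 mm and thickness 8 mm, joined by a core cylinder of radius 30 mm and height 142 mm. The lower flange rests on z = 0 and the three cylinders share a vertical axis.

The spool is on top of the stool.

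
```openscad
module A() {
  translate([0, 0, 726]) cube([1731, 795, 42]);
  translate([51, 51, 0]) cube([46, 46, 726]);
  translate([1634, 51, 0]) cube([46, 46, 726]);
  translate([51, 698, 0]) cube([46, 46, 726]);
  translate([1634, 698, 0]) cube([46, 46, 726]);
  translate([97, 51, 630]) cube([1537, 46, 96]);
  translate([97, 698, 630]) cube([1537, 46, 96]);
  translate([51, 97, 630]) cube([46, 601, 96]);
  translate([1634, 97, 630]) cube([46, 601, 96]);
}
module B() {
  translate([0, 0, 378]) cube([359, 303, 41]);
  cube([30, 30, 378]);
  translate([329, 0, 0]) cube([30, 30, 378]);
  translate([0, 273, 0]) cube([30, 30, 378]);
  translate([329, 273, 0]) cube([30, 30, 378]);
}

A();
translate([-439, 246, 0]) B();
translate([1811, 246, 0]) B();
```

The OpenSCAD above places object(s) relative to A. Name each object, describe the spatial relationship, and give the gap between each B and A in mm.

A is a table. B is a stool. Two stools sit around the table at the −x, +x sides. The gap between each stool and the table is 80 mm.

Each stool's nearest face is 80 mm from the table's bounding box.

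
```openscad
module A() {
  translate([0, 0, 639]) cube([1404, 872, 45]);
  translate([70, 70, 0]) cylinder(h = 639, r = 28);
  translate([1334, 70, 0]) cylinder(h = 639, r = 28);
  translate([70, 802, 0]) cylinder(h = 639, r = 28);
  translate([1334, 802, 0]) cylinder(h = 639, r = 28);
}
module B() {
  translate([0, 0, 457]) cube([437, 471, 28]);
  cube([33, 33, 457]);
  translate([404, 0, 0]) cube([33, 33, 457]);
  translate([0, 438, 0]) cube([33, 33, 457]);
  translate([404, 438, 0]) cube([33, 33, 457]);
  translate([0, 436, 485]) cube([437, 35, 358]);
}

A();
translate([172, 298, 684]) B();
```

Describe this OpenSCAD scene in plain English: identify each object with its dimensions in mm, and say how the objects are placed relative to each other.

A is a table with a 1404×872 mm rectangular top, 45 mm thick, top surface at z = 684 mm, supported by four round legs of 56 mm diameter, each leg's bounding box inset 42 mm from the nearest pair of top edges, running from the floor.

B is a chair: 437×471 mm seat, 28 mm thick, top at z = 485 mm, on four 33 mm square corner legs flush with the seat edges. A 35 mm thick backrest slab spans the full seat width, extending 358 mm above the seat top, its back face flush with the seat's +y edge.

The chair is on top of the table.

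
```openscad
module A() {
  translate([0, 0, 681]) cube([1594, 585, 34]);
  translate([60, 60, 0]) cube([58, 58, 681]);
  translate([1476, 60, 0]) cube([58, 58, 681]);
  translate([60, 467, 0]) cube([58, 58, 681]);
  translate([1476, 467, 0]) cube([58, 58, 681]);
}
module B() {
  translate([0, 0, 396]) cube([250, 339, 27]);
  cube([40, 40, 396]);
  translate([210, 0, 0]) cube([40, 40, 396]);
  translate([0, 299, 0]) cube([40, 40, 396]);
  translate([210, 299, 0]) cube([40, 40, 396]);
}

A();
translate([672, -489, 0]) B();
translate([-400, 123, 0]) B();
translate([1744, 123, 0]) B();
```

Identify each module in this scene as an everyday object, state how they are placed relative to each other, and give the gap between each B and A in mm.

A is a table. B is a stool. Three stools sit around the table at the −y, −x, +x sides. The gap between each stool and the table is 150 mm.

Each stool's nearest face is 150 mm from the table's bounding box.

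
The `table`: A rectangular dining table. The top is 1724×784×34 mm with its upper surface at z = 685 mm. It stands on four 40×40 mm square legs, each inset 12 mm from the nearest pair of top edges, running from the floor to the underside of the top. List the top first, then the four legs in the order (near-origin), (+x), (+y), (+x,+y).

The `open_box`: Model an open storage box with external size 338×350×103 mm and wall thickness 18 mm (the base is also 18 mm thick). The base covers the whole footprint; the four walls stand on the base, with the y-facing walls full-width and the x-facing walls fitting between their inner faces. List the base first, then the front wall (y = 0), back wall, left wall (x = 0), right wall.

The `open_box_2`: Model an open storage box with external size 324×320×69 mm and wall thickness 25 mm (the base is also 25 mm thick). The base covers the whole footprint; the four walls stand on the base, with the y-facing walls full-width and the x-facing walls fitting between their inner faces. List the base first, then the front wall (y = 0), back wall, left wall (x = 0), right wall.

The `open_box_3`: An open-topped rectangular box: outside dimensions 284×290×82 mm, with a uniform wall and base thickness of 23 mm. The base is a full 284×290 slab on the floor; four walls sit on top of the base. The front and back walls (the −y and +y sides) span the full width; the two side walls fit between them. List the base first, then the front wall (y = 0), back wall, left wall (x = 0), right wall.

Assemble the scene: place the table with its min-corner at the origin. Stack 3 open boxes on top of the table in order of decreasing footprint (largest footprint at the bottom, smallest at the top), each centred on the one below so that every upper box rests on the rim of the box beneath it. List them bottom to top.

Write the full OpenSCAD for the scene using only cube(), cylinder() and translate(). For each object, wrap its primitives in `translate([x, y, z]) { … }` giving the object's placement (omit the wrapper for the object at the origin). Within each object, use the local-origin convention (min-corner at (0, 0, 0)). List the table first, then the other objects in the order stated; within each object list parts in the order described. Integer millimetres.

translate([0, 0, 651]) cube([1724, 784, 34]);
translate([12, 12, 0]) cube([40, 40, 651]);
translate([1672, 12, 0]) cube([40, 40, 651]);
translate([12, 732, 0]) cube([40, 40, 651]);
translate([1672, 732, 0]) cube([40, 40, 651]);
translate([693, 217, 685]) {
  cube([338, 350, 18]);
  translate([0, 0, 18]) cube([338, 18, 85]);
  translate([0, 332, 18]) cube([338, 18, 85]);
  translate([0, 18, 18]) cube([18, 314, 85]);
  translate([320, 18, 18]) cube([18, 314, 85]);
}
translate([700, 232, 788]) {
  cube([324, 320, 25]);
  translate([0, 0, 25]) cube([324, 25, 44]);
  translate([0, 295, 25]) cube([324, 25, 44]);
  translate([0, 25, 25]) cube([25, 270, 44]);
  translate([299, 25, 25]) cube([25, 270, 44]);
}
translate([720, 247, 857]) {
  cube([284, 290, 23]);
  translate([0, 0, 23]) cube([284, 23, 59]);
  translate([0, 267, 23]) cube([284, 23, 59]);
  translate([0, 23, 23]) cube([23, 244, 59]);
  translate([261, 23, 23]) cube([23, 244, 59]);
}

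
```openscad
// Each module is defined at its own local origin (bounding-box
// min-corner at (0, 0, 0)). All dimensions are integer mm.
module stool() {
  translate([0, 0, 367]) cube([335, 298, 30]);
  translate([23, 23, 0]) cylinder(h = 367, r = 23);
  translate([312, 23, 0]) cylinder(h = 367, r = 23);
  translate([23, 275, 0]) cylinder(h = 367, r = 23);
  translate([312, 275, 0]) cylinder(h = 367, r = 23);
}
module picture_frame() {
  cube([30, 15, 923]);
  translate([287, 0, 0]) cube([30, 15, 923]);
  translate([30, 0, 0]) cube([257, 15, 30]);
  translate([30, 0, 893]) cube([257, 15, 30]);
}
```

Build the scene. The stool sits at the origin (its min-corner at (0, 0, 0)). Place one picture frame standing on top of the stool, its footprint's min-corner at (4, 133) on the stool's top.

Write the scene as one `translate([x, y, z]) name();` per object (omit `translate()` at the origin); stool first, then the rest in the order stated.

stool();
translate([4, 133, 397]) picture_frame();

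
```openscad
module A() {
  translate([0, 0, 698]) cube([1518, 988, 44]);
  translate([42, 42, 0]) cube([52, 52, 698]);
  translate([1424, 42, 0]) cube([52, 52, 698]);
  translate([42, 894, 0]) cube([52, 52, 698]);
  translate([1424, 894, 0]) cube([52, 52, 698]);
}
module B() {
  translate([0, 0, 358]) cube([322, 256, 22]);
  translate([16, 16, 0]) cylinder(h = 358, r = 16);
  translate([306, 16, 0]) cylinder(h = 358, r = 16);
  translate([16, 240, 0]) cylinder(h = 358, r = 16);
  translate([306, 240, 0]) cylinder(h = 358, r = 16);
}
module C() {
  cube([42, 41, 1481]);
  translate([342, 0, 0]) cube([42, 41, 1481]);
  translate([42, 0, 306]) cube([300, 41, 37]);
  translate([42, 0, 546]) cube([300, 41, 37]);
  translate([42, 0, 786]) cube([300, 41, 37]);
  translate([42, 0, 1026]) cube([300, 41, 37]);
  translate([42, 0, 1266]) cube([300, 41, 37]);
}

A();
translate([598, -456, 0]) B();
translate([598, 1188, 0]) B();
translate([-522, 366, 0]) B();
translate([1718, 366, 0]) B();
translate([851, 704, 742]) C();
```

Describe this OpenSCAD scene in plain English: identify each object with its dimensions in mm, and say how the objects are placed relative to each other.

A is a table: top 1518 mm (x) × 988 mm (y), 44 mm thick, upper face at z = 742 mm, on four 52×52 mm square legs, each inset 42 mm from the nearest pair of top edges, running from z = 0 to the bottom of the top.

B is a four-legged stool. The seat is a 322×256×22 mm slab whose top surface is at z = 380 mm; four round legs, each 32 mm in diameter, run from the floor (z = 0) to the underside of the seat, each leg's axis is inset half a diameter from the nearest pair of seat edges (so the leg's bounding box is flush with the corner).

C is a straight ladder. Two 42×41 mm vertical rails, 1481 mm tall, stand 384 mm apart (outside-to-outside) with their front faces coplanar on the −y side. 5 rungs, each 41 mm deep and 37 mm tall, span between the inner faces of the rails, front faces flush with the rails. The lowest rung's underside is at z = 306 mm and rungs are spaced 240 mm apart (underside to underside).

Four stools sit around the table at the −y, +y, −x, +x sides. The ladder is on top of the table.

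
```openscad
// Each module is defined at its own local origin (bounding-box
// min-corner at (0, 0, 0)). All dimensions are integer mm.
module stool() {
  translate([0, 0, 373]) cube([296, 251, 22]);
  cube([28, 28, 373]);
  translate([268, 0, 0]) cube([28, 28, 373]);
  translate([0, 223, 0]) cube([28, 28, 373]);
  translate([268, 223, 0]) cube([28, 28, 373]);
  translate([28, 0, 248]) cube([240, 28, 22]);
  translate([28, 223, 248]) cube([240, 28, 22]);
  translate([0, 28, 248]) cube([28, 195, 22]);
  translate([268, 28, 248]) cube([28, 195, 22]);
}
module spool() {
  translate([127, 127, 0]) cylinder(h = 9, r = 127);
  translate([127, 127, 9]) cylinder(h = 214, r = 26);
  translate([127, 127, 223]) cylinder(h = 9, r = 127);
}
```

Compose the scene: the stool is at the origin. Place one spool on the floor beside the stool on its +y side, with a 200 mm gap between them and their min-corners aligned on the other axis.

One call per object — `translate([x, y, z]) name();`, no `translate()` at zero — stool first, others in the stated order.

stool();
translate([0, 451, 0]) spool();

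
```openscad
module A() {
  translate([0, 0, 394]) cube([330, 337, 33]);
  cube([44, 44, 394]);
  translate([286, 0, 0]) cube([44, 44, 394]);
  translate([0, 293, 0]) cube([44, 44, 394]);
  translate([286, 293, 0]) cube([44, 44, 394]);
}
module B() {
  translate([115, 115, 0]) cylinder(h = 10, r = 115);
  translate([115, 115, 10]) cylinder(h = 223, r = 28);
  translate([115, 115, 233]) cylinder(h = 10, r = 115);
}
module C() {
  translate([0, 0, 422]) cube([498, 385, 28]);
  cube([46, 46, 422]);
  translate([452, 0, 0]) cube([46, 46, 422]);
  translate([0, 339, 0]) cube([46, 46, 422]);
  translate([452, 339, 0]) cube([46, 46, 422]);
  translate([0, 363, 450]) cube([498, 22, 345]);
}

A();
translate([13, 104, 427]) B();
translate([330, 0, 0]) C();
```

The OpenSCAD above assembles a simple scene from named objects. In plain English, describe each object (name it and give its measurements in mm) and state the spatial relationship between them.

A is a simple wooden stool: a rectangular seat 330 mm (x) by 337 mm (y), 33 mm thick, top face at z = 427 mm, on four square legs, each 44×44 mm in cross-section. The legs rest on z = 0, each flush with a corner of the seat.

B is a spool: two coaxial disc flanges of radius 115 mm and thickness 10 mm, joined by a core cylinder of radius 28 mm and height 223 mm. The lower flange rests on z = 0 and the three cylinders share a vertical axis.

C is a chair: 498×385 mm seat, 28 mm thick, top at z = 450 mm, on four 46 mm square corner legs flush with the seat edges. A 22 mm thick backrest slab spans the full seat width, extending 345 mm above the seat top, its back face flush with the seat's +y edge.

The spool is on top of the stool. The chair is against the stool's +x side, with their −y faces flush.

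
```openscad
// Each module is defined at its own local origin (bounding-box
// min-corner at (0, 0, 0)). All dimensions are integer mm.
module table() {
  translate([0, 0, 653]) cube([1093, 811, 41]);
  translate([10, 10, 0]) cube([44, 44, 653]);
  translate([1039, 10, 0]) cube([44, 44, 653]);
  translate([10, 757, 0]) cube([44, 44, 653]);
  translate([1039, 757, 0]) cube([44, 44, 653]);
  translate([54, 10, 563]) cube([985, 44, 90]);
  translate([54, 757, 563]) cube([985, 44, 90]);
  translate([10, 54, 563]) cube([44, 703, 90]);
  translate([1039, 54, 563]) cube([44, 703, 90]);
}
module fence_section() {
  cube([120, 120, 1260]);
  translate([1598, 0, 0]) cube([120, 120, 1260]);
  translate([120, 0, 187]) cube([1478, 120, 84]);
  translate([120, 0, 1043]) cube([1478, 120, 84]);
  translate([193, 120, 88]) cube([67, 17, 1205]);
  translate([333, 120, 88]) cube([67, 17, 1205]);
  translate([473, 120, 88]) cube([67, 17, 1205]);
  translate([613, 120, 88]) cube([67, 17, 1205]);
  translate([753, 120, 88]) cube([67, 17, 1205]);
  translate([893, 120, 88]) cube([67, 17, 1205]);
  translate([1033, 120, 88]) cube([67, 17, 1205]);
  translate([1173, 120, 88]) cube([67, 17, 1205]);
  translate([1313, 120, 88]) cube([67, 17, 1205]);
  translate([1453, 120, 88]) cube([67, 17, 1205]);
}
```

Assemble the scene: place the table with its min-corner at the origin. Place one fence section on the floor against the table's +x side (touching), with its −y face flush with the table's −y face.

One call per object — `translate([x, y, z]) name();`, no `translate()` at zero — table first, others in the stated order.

table();
translate([1093, 0, 0]) fence_section();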